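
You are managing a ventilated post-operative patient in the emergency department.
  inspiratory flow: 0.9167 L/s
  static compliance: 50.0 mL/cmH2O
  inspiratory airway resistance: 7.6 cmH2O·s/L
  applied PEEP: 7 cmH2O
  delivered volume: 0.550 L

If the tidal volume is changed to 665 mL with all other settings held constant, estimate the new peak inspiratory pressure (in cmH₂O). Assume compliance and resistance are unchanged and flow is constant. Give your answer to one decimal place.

PIP = Vt/C + R·V̇ + PEEP (constant-flow equation of motion).
Only the elastic term changes: ΔPIP = ΔVt / C = (665 − 550) / 50.0 = 2.3 cmH2O.
Original PIP = 550/50.0 + 7.6×0.9167 + 7 = 24.967 cmH2O; new PIP = 24.967 + (2.3) = 27.267 cmH2O.

27.3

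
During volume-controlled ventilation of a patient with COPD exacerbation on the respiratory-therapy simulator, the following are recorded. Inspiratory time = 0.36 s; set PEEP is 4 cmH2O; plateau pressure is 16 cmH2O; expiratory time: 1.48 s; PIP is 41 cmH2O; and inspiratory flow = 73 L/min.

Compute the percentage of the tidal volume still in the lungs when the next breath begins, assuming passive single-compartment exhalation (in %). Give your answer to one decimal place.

Flow: 73 L/min ÷ 60 = 1.2167 L/s.
Vt = flow × Ti = 1.2167 L/s × 0.36 s × 1000 mL/L = 438.01 mL.
R = (PIP − Pplat)/V̇ = (41 − 16) / 1.2167 = 25.0/1.2167 = 20.547 cmH2O·s/L.
C = Vt/(Pplat − PEEP) = 438.01 / (16 − 4) = 438.01/12.0 = 36.501 mL/cmH2O.
τ = R × C = 20.547 × 0.0365 L/cmH2O = 0.75 s.
Fraction remaining at end-expiration = e^(−Te/τ) = e^(−1.48/0.75) = 0.139 → 13.9%.

13.9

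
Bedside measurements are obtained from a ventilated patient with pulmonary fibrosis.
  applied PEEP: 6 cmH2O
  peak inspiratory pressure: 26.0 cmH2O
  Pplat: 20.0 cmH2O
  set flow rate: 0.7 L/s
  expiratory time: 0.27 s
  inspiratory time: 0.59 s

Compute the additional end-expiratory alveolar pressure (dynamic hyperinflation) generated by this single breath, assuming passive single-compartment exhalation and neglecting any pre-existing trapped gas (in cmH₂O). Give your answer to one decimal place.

4.8

Vt = flow × Ti = 0.7 L/s × 0.59 s × 1000 mL/L = 413.0 mL.
R = (PIP − Pplat)/V̇ = (26.0 − 20.0) / 0.7 = 6.0/0.7 = 8.571 cmH2O·s/L.
C = Vt/(Pplat − PEEP) = 413.0 / (20.0 − 6) = 413.0/14.0 = 29.5 mL/cmH2O.
τ = R × C = 8.571 × 0.0295 L/cmH2O = 0.2528 s.
Fraction remaining = e^(−Te/τ) = e^(−0.27/0.2528) = 0.3437; trapped volume = 413.0 × 0.3437 = 141.95 mL.
Additional alveolar pressure from trapping ≈ V_trapped / C = 141.95 / 29.5 = 4.812 cmH2O.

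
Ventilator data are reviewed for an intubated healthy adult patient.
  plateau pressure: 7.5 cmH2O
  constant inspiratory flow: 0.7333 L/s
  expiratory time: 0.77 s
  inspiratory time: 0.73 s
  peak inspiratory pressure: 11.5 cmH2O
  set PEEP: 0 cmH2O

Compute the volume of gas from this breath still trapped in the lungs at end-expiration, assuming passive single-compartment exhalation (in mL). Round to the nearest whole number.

Vt = flow × Ti = 0.7333 L/s × 0.73 s × 1000 mL/L = 535.31 mL.
R = (PIP − Pplat)/V̇ = (11.5 − 7.5) / 0.7333 = 4.0/0.7333 = 5.455 cmH2O·s/L.
C = Vt/(Pplat − PEEP) = 535.31 / (7.5 − 0) = 535.31/7.5 = 71.375 mL/cmH2O.
τ = R × C = 5.455 × 0.07138 L/cmH2O = 0.3894 s.
Fraction remaining = e^(−Te/τ) = e^(−0.77/0.3894) = 0.1384.
Trapped volume = 535.31 × 0.1384 = 74.087 mL.

74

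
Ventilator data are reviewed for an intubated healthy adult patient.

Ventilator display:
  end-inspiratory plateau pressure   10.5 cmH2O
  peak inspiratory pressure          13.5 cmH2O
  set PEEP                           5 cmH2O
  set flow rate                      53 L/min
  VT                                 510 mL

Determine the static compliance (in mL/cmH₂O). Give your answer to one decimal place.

Cstat = Vt / (Pplat − PEEP) = 510 / (10.5 − 5) = 510 / 5.5 = 92.727 mL/cmH2O.

92.7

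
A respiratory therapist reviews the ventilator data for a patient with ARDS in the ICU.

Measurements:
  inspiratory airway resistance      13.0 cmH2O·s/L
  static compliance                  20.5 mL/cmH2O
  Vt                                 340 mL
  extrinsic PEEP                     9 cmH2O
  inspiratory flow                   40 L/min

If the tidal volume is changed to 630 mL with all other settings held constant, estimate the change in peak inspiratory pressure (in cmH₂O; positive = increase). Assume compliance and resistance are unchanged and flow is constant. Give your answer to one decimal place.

PIP = Vt/C + R·V̇ + PEEP (constant-flow equation of motion).
Only the elastic term changes: ΔPIP = ΔVt / C = (630 − 340) / 20.5 = 14.146 cmH2O.

14.1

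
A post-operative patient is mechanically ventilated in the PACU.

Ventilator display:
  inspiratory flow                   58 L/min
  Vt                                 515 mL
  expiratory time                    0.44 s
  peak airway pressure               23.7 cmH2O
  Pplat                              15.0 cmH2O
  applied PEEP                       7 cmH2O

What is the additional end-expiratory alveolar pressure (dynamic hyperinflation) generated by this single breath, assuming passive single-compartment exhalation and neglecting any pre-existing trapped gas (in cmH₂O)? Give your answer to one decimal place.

3.7

Flow: 58 L/min ÷ 60 = 0.9667 L/s.
R = (PIP − Pplat)/V̇ = (23.7 − 15.0) / 0.9667 = 8.7/0.9667 = 9.0 cmH2O·s/L.
C = Vt/(Pplat − PEEP) = 515.0 / (15.0 − 7) = 515.0/8.0 = 64.375 mL/cmH2O.
τ = R × C = 9.0 × 0.06438 L/cmH2O = 0.5794 s.
Fraction remaining = e^(−Te/τ) = e^(−0.44/0.5794) = 0.4679; trapped volume = 515.0 × 0.4679 = 240.97 mL.
Additional alveolar pressure from trapping ≈ V_trapped / C = 240.97 / 64.375 = 3.743 cmH2O.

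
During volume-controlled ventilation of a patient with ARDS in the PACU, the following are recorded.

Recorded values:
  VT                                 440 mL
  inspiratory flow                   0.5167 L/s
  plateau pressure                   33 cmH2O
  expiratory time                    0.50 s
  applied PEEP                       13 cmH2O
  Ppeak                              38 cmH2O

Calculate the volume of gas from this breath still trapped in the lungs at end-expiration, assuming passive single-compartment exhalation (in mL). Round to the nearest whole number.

42

R = (PIP − Pplat)/V̇ = (38 − 33) / 0.5167 = 5.0/0.5167 = 9.677 cmH2O·s/L.
C = Vt/(Pplat − PEEP) = 440.0 / (33 − 13) = 440.0/20.0 = 22.0 mL/cmH2O.
τ = R × C = 9.677 × 0.022 L/cmH2O = 0.2129 s.
Fraction remaining = e^(−Te/τ) = e^(−0.50/0.2129) = 0.09551.
Trapped volume = 440.0 × 0.09551 = 42.024 mL.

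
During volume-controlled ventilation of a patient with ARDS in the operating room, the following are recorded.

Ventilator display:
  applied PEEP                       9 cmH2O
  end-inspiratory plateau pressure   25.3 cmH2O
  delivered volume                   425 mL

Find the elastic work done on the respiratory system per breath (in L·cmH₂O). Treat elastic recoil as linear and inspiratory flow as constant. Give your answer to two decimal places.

3.46

Elastic work ≈ ½ × (Pplat − PEEP) × Vt = 0.5 × (25.3 − 9) × 0.425 L = 0.5 × 16.3 × 0.425 = 3.464 L·cmH2O.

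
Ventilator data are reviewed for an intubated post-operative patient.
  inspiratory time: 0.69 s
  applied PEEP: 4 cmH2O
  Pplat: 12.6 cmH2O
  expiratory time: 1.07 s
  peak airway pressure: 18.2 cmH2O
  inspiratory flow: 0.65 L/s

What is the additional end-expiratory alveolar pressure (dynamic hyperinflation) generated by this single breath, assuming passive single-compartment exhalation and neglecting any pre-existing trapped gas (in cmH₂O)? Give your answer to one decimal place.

Vt = flow × Ti = 0.65 L/s × 0.69 s × 1000 mL/L = 448.5 mL.
R = (PIP − Pplat)/V̇ = (18.2 − 12.6) / 0.65 = 5.6/0.65 = 8.615 cmH2O·s/L.
C = Vt/(Pplat − PEEP) = 448.5 / (12.6 − 4) = 448.5/8.6 = 52.151 mL/cmH2O.
τ = R × C = 8.615 × 0.05215 L/cmH2O = 0.4493 s.
Fraction remaining = e^(−Te/τ) = e^(−1.07/0.4493) = 0.09241; trapped volume = 448.5 × 0.09241 = 41.446 mL.
Additional alveolar pressure from trapping ≈ V_trapped / C = 41.446 / 52.151 = 0.7947 cmH2O.

0.8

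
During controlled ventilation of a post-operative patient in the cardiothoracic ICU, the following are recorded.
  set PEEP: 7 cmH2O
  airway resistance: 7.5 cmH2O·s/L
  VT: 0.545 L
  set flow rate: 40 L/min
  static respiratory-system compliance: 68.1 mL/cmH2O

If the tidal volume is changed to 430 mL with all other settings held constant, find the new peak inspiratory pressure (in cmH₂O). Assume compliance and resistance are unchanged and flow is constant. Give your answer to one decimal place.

Flow: 40 L/min ÷ 60 = 0.6667 L/s.
PIP = Vt/C + R·V̇ + PEEP (constant-flow equation of motion).
Only the elastic term changes: ΔPIP = ΔVt / C = (430 − 545) / 68.1 = -1.689 cmH2O.
Original PIP = 545/68.1 + 7.5×0.6667 + 7 = 20.003 cmH2O; new PIP = 20.003 + (-1.689) = 18.314 cmH2O.

18.3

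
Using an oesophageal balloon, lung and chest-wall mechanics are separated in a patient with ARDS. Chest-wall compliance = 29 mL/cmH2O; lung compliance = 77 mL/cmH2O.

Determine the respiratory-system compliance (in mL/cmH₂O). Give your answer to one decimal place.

21.1

Lung and chest wall are elastances in series: 1/Crs = 1/CL + 1/Ccw.
1/Crs = 1/77 + 1/29 = 0.04747.
Crs = 21.066 mL/cmH2O.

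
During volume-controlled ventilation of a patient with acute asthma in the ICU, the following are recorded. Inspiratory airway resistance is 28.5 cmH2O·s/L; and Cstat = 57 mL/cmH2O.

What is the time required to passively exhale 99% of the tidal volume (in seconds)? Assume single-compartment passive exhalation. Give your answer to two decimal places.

7.48

τ = R × C = 28.5 × 57 mL/cmH2O = 28.5 × 0.057 L/cmH2O = 1.625 s.
Exhaled fraction f = 1 − e^(−t/τ) → t = −τ·ln(1 − f) = −1.625·ln(0.01) = 7.483 s.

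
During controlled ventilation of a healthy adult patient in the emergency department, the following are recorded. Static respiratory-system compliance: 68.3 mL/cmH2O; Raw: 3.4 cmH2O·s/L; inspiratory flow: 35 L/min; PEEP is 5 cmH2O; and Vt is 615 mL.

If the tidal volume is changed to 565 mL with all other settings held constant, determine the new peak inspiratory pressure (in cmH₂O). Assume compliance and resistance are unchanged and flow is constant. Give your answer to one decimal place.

Flow: 35 L/min ÷ 60 = 0.5833 L/s.
PIP = Vt/C + R·V̇ + PEEP (constant-flow equation of motion).
Only the elastic term changes: ΔPIP = ΔVt / C = (565 − 615) / 68.3 = -0.7321 cmH2O.
Original PIP = 615/68.3 + 3.4×0.5833 + 5 = 15.988 cmH2O; new PIP = 15.988 + (-0.7321) = 15.256 cmH2O.

15.3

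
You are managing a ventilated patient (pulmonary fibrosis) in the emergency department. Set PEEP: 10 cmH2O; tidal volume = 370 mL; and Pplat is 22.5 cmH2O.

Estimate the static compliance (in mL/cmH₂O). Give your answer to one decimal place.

29.6

Cstat = Vt / (Pplat − PEEP) = 370 / (22.5 − 10) = 370 / 12.5 = 29.6 mL/cmH2O.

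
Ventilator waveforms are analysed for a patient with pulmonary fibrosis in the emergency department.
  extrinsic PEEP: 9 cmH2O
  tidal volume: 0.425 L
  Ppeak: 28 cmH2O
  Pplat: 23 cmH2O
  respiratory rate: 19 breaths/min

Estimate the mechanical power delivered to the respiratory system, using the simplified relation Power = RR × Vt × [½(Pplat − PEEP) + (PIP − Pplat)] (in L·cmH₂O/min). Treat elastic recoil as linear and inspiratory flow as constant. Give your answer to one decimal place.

96.9

Per-breath work = Vt × [½(Pplat−PEEP) + (PIP−Pplat)] = 0.425 × [0.5×14.0 + 5.0] = 0.425 × 12.0 = 5.1 L·cmH2O.
Power = 19 × 5.1 = 96.9 L·cmH2O/min.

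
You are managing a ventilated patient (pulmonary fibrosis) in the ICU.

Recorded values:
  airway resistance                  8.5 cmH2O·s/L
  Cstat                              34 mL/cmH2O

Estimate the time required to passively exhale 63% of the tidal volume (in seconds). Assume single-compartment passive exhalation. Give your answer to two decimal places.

0.29

τ = R × C = 8.5 × 34 mL/cmH2O = 8.5 × 0.034 L/cmH2O = 0.289 s.
Exhaled fraction f = 1 − e^(−t/τ) → t = −τ·ln(1 − f) = −0.289·ln(0.37) = 0.2873 s.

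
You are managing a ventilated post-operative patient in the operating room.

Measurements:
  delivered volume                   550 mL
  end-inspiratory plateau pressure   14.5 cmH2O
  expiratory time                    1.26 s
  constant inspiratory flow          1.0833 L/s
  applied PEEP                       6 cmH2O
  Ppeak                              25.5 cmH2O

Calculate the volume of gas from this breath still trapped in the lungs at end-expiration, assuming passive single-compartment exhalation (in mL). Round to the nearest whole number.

81

R = (PIP − Pplat)/V̇ = (25.5 − 14.5) / 1.0833 = 11.0/1.0833 = 10.154 cmH2O·s/L.
C = Vt/(Pplat − PEEP) = 550.0 / (14.5 − 6) = 550.0/8.5 = 64.706 mL/cmH2O.
τ = R × C = 10.154 × 0.06471 L/cmH2O = 0.6571 s.
Fraction remaining = e^(−Te/τ) = e^(−1.26/0.6571) = 0.147.
Trapped volume = 550.0 × 0.147 = 80.85 mL.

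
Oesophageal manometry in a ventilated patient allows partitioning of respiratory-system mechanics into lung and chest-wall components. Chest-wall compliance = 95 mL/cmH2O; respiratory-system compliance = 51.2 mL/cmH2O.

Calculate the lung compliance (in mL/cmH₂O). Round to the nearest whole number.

111

1/CL = 1/Crs − 1/Ccw.
1/CL = 1/51.2 − 1/95 = 0.009005.
CL = 111.05 mL/cmH2O.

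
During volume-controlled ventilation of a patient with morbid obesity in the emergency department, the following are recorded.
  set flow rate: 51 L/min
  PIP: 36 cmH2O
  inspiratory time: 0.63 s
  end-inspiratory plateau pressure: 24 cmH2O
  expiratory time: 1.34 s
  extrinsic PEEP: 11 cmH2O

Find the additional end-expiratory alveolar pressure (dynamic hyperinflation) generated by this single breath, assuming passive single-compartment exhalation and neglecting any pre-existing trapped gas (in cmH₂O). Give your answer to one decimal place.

Flow: 51 L/min ÷ 60 = 0.85 L/s.
Vt = flow × Ti = 0.85 L/s × 0.63 s × 1000 mL/L = 535.5 mL.
R = (PIP − Pplat)/V̇ = (36 − 24) / 0.85 = 12.0/0.85 = 14.118 cmH2O·s/L.
C = Vt/(Pplat − PEEP) = 535.5 / (24 − 11) = 535.5/13.0 = 41.192 mL/cmH2O.
τ = R × C = 14.118 × 0.04119 L/cmH2O = 0.5815 s.
Fraction remaining = e^(−Te/τ) = e^(−1.34/0.5815) = 0.09982; trapped volume = 535.5 × 0.09982 = 53.454 mL.
Additional alveolar pressure from trapping ≈ V_trapped / C = 53.454 / 41.192 = 1.298 cmH2O.

1.3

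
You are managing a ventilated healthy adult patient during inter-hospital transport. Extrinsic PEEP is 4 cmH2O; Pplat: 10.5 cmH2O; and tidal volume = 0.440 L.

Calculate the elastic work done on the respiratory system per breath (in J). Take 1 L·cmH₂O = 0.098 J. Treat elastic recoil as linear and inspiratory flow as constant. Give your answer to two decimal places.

Elastic work ≈ ½ × (Pplat − PEEP) × Vt = 0.5 × (10.5 − 4) × 0.440 L = 0.5 × 6.5 × 0.440 = 1.43 L·cmH2O.
× 0.098 J/(L·cmH2O) → 0.1401 J.

0.14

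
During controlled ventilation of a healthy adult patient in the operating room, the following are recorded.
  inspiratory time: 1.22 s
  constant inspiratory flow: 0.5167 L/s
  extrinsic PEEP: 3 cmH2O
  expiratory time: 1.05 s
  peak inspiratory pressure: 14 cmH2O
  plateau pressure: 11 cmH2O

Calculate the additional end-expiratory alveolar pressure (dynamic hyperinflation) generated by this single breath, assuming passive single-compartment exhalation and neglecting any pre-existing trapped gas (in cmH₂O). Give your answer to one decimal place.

0.8

Vt = flow × Ti = 0.5167 L/s × 1.22 s × 1000 mL/L = 630.37 mL.
R = (PIP − Pplat)/V̇ = (14 − 11) / 0.5167 = 3.0/0.5167 = 5.806 cmH2O·s/L.
C = Vt/(Pplat − PEEP) = 630.37 / (11 − 3) = 630.37/8.0 = 78.796 mL/cmH2O.
τ = R × C = 5.806 × 0.0788 L/cmH2O = 0.4575 s.
Fraction remaining = e^(−Te/τ) = e^(−1.05/0.4575) = 0.1008; trapped volume = 630.37 × 0.1008 = 63.541 mL.
Additional alveolar pressure from trapping ≈ V_trapped / C = 63.541 / 78.796 = 0.8064 cmH2O.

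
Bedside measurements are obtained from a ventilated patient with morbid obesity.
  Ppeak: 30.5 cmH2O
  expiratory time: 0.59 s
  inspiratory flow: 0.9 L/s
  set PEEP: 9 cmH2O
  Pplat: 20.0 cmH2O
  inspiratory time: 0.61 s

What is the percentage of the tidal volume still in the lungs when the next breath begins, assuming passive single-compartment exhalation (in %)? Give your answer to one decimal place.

36.3

Vt = flow × Ti = 0.9 L/s × 0.61 s × 1000 mL/L = 549.0 mL.
R = (PIP − Pplat)/V̇ = (30.5 − 20.0) / 0.9 = 10.5/0.9 = 11.667 cmH2O·s/L.
C = Vt/(Pplat − PEEP) = 549.0 / (20.0 − 9) = 549.0/11.0 = 49.909 mL/cmH2O.
τ = R × C = 11.667 × 0.04991 L/cmH2O = 0.5823 s.
Fraction remaining at end-expiration = e^(−Te/τ) = e^(−0.59/0.5823) = 0.363 → 36.3%.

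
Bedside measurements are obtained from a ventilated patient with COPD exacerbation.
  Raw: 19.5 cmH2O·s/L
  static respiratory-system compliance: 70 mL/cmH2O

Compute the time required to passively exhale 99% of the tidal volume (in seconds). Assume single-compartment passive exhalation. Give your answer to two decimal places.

6.29

τ = R × C = 19.5 × 70 mL/cmH2O = 19.5 × 0.070 L/cmH2O = 1.365 s.
Exhaled fraction f = 1 − e^(−t/τ) → t = −τ·ln(1 − f) = −1.365·ln(0.01) = 6.286 s.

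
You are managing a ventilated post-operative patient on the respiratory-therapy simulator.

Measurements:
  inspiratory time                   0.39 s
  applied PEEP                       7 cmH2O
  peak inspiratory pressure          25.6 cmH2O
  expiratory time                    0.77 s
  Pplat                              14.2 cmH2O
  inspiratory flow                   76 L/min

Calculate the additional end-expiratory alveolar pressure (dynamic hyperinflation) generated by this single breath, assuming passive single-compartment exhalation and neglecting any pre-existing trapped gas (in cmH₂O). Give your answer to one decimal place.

2.1

Flow: 76 L/min ÷ 60 = 1.2667 L/s.
Vt = flow × Ti = 1.2667 L/s × 0.39 s × 1000 mL/L = 494.01 mL.
R = (PIP − Pplat)/V̇ = (25.6 − 14.2) / 1.2667 = 11.4/1.2667 = 9.0 cmH2O·s/L.
C = Vt/(Pplat − PEEP) = 494.01 / (14.2 − 7) = 494.01/7.2 = 68.613 mL/cmH2O.
τ = R × C = 9.0 × 0.06861 L/cmH2O = 0.6175 s.
Fraction remaining = e^(−Te/τ) = e^(−0.77/0.6175) = 0.2874; trapped volume = 494.01 × 0.2874 = 141.98 mL.
Additional alveolar pressure from trapping ≈ V_trapped / C = 141.98 / 68.613 = 2.069 cmH2O.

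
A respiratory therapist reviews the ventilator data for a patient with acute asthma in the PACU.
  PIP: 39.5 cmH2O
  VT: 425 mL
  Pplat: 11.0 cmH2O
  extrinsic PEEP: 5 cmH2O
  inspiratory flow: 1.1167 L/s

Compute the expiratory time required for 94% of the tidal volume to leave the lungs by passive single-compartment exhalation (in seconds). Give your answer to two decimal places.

5.09

R = (PIP − Pplat)/V̇ = (39.5 − 11.0) / 1.1167 = 28.5/1.1167 = 25.522 cmH2O·s/L.
C = Vt/(Pplat − PEEP) = 425.0 / (11.0 − 5) = 425.0/6.0 = 70.833 mL/cmH2O.
τ = R × C = 25.522 × 0.07083 L/cmH2O = 1.808 s.
t = −τ·ln(1 − 0.94) = −1.808·ln(0.06) = 5.087 s.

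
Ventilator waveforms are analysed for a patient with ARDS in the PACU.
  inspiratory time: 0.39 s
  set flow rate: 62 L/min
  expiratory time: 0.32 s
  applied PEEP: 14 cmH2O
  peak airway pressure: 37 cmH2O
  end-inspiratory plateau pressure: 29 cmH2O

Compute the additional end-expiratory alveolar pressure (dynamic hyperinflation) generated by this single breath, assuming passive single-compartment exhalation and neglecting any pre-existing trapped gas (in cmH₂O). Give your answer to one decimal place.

3.2

Flow: 62 L/min ÷ 60 = 1.0333 L/s.
Vt = flow × Ti = 1.0333 L/s × 0.39 s × 1000 mL/L = 402.99 mL.
R = (PIP − Pplat)/V̇ = (37 − 29) / 1.0333 = 8.0/1.0333 = 7.742 cmH2O·s/L.
C = Vt/(Pplat − PEEP) = 402.99 / (29 − 14) = 402.99/15.0 = 26.866 mL/cmH2O.
τ = R × C = 7.742 × 0.02687 L/cmH2O = 0.208 s.
Fraction remaining = e^(−Te/τ) = e^(−0.32/0.208) = 0.2147; trapped volume = 402.99 × 0.2147 = 86.522 mL.
Additional alveolar pressure from trapping ≈ V_trapped / C = 86.522 / 26.866 = 3.221 cmH2O.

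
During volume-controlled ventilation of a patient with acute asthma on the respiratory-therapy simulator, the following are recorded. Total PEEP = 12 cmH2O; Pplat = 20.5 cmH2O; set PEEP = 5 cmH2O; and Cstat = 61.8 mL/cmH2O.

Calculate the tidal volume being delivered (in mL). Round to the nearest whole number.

525

End-expiratory occlusion gives total PEEP = 12 cmH2O (intrinsic PEEP = 12 − 5 = 7). Use total PEEP for the elastic gradient.
Vt = Cstat × (Pplat − PEEPtotal) = 61.8 × (20.5 − 12) = 61.8 × 8.5 = 525.3 mL.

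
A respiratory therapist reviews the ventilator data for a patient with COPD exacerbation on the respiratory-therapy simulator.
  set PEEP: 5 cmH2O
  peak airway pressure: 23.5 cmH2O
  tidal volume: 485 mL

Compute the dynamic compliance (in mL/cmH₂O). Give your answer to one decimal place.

Dynamic compliance = Vt / (PIP − PEEP) = 485 / (23.5 − 5) = 485 / 18.5 = 26.216 mL/cmH2O.

26.2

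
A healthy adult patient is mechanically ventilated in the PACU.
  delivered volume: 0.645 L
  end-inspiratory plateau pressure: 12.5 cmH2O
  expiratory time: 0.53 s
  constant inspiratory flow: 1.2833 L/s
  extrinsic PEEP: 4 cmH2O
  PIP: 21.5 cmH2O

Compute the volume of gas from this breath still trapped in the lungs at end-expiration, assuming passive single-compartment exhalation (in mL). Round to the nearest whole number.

R = (PIP − Pplat)/V̇ = (21.5 − 12.5) / 1.2833 = 9.0/1.2833 = 7.013 cmH2O·s/L.
C = Vt/(Pplat − PEEP) = 645.0 / (12.5 − 4) = 645.0/8.5 = 75.882 mL/cmH2O.
τ = R × C = 7.013 × 0.07588 L/cmH2O = 0.5321 s.
Fraction remaining = e^(−Te/τ) = e^(−0.53/0.5321) = 0.3693.
Trapped volume = 645.0 × 0.3693 = 238.2 mL.

238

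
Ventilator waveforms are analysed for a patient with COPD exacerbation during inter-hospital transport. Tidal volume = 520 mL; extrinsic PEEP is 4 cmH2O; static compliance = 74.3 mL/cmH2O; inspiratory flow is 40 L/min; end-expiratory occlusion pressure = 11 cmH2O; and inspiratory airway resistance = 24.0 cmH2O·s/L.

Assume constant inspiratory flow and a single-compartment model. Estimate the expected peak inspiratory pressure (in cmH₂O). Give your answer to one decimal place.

Flow: 40 L/min ÷ 60 = 0.6667 L/s.
Total PEEP = 11 cmH2O (set 4 + intrinsic 7); this is the baseline alveolar pressure.
Equation of motion (constant flow): PIP = Vt/C + R·V̇ + PEEP.
PIP = 520/74.3 + 24.0×0.6667 + 11 = 6.999 + 16.001 + 11 = 34.0 cmH2O.

34.0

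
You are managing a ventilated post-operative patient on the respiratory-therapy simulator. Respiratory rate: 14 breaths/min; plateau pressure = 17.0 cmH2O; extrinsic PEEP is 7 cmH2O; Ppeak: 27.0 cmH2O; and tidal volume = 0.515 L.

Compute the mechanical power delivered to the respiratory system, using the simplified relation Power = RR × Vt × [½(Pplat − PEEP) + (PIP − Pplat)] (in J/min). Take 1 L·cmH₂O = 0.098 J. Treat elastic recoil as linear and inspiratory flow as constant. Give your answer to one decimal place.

10.6

Per-breath work = Vt × [½(Pplat−PEEP) + (PIP−Pplat)] = 0.515 × [0.5×10.0 + 10.0] = 0.515 × 15.0 = 7.725 L·cmH2O.
Power = 14 × 7.725 = 108.15 L·cmH2O/min.
× 0.098 J/(L·cmH2O) → 10.599 J/min.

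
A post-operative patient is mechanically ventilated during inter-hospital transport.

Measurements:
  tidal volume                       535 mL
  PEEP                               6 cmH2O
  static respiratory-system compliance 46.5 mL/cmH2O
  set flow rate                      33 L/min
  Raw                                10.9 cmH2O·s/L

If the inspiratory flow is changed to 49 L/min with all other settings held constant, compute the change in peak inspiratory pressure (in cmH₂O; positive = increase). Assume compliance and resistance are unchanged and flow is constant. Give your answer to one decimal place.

2.9

Flow: 33 L/min ÷ 60 = 0.55 L/s.
New flow: 49 L/min ÷ 60 = 0.8167 L/s.
PIP = Vt/C + R·V̇ + PEEP (constant-flow equation of motion).
Only the resistive term changes: ΔPIP = R × ΔV̇ = 10.9 × (0.8167 − 0.55) = 10.9 × 0.2667 = 2.907 cmH2O.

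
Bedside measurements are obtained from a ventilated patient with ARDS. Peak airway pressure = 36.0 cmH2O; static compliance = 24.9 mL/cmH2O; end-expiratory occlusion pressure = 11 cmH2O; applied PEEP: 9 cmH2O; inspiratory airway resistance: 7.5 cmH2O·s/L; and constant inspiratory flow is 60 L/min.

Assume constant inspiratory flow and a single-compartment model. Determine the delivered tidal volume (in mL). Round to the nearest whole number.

436

Flow: 60 L/min ÷ 60 = 1 L/s.
Total PEEP = 11 cmH2O (set 9 + intrinsic 2); this is the baseline alveolar pressure.
Equation of motion (constant flow): PIP = Vt/C + R·V̇ + PEEP.
Vt/C = PIP − R·V̇ − PEEP = 36.0 − 7.5 − 11 = 17.5 cmH2O.
Vt = C × 17.5 = 24.9 × 17.5 = 435.75 mL.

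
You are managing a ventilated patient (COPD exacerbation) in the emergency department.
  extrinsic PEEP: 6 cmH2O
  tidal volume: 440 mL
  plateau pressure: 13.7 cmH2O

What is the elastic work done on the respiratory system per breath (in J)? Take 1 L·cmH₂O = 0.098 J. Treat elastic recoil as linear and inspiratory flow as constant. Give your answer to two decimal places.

Elastic work ≈ ½ × (Pplat − PEEP) × Vt = 0.5 × (13.7 − 6) × 0.440 L = 0.5 × 7.7 × 0.440 = 1.694 L·cmH2O.
× 0.098 J/(L·cmH2O) → 0.166 J.

0.17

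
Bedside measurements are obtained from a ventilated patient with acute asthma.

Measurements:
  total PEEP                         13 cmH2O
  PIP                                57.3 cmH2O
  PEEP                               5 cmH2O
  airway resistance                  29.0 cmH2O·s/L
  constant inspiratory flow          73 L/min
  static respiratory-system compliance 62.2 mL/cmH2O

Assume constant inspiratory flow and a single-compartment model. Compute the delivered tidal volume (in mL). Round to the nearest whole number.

561

Flow: 73 L/min ÷ 60 = 1.2167 L/s.
Total PEEP = 13 cmH2O (set 5 + intrinsic 8); this is the baseline alveolar pressure.
Equation of motion (constant flow): PIP = Vt/C + R·V̇ + PEEP.
Vt/C = PIP − R·V̇ − PEEP = 57.3 − 35.284 − 13 = 9.016 cmH2O.
Vt = C × 9.016 = 62.2 × 9.016 = 560.8 mL.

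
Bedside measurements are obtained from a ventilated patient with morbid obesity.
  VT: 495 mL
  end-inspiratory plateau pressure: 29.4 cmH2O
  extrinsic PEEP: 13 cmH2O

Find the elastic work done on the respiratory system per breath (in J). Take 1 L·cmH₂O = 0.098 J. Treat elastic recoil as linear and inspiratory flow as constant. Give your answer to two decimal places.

0.40

Elastic work ≈ ½ × (Pplat − PEEP) × Vt = 0.5 × (29.4 − 13) × 0.495 L = 0.5 × 16.4 × 0.495 = 4.059 L·cmH2O.
× 0.098 J/(L·cmH2O) → 0.3978 J.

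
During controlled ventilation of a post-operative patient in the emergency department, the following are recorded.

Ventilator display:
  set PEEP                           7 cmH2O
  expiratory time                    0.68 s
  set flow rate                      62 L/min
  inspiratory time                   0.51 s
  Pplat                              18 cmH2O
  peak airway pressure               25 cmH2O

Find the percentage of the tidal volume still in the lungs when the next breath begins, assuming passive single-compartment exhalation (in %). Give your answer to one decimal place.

Flow: 62 L/min ÷ 60 = 1.0333 L/s.
Vt = flow × Ti = 1.0333 L/s × 0.51 s × 1000 mL/L = 526.98 mL.
R = (PIP − Pplat)/V̇ = (25 − 18) / 1.0333 = 7.0/1.0333 = 6.774 cmH2O·s/L.
C = Vt/(Pplat − PEEP) = 526.98 / (18 − 7) = 526.98/11.0 = 47.907 mL/cmH2O.
τ = R × C = 6.774 × 0.04791 L/cmH2O = 0.3245 s.
Fraction remaining at end-expiration = e^(−Te/τ) = e^(−0.68/0.3245) = 0.123 → 12.3%.

12.3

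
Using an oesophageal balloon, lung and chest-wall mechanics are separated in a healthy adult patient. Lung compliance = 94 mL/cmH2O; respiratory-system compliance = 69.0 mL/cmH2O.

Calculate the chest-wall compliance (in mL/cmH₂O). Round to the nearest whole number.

1/Ccw = 1/Crs − 1/CL.
1/Ccw = 1/69.0 − 1/94 = 0.003854.
Ccw = 259.47 mL/cmH2O.

259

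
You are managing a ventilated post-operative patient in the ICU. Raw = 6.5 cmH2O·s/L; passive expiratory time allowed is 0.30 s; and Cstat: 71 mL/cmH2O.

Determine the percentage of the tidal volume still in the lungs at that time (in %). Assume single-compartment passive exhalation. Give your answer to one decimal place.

τ = R × C = 6.5 × 71 mL/cmH2O = 6.5 × 0.071 L/cmH2O = 0.4615 s.
Passive exhalation: V(t)/V₀ = e^(−t/τ) = e^(−0.30/0.4615) = 0.522.
Fraction remaining = 0.522 → 52.2%.

52.2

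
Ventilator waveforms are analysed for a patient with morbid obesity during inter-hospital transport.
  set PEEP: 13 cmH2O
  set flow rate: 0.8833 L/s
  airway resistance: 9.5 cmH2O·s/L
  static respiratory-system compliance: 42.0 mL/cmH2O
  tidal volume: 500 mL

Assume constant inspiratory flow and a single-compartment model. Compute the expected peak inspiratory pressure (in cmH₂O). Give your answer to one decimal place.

Equation of motion (constant flow): PIP = Vt/C + R·V̇ + PEEP.
PIP = 500/42.0 + 9.5×0.8833 + 13 = 11.905 + 8.391 + 13 = 33.296 cmH2O.

33.3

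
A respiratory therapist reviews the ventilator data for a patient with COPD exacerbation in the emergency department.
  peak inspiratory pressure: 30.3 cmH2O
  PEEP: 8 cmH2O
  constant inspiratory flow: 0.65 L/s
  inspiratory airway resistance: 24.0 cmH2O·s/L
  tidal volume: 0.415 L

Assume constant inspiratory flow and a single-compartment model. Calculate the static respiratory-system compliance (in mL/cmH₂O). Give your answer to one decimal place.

61.9

Equation of motion (constant flow): PIP = Vt/C + R·V̇ + PEEP.
Vt/C = PIP − R·V̇ − PEEP = 30.3 − 24.0×0.65 − 8 = 30.3 − 15.6 − 8 = 6.7 cmH2O.
C = Vt / 6.7 = 415 / 6.7 = 61.94 mL/cmH2O.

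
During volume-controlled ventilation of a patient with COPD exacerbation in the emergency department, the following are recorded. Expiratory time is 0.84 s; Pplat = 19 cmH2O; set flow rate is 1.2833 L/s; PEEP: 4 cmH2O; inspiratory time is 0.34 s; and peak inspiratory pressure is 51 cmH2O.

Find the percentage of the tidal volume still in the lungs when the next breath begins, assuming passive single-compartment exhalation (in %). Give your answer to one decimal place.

Vt = flow × Ti = 1.2833 L/s × 0.34 s × 1000 mL/L = 436.32 mL.
R = (PIP − Pplat)/V̇ = (51 − 19) / 1.2833 = 32.0/1.2833 = 24.936 cmH2O·s/L.
C = Vt/(Pplat − PEEP) = 436.32 / (19 − 4) = 436.32/15.0 = 29.088 mL/cmH2O.
τ = R × C = 24.936 × 0.02909 L/cmH2O = 0.7254 s.
Fraction remaining at end-expiration = e^(−Te/τ) = e^(−0.84/0.7254) = 0.3141 → 31.41%.

31.4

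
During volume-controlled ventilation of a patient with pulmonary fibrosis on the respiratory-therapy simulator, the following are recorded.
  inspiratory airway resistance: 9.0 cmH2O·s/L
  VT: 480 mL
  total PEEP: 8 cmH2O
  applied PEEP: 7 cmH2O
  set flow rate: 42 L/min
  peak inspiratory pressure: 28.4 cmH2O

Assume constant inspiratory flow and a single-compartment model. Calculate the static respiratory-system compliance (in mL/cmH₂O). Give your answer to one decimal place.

Flow: 42 L/min ÷ 60 = 0.7 L/s.
Total PEEP = 8 cmH2O (set 7 + intrinsic 1); this is the baseline alveolar pressure.
Equation of motion (constant flow): PIP = Vt/C + R·V̇ + PEEP.
Vt/C = PIP − R·V̇ − PEEP = 28.4 − 9.0×0.7 − 8 = 28.4 − 6.3 − 8 = 14.1 cmH2O.
C = Vt / 14.1 = 480 / 14.1 = 34.043 mL/cmH2O.

34.0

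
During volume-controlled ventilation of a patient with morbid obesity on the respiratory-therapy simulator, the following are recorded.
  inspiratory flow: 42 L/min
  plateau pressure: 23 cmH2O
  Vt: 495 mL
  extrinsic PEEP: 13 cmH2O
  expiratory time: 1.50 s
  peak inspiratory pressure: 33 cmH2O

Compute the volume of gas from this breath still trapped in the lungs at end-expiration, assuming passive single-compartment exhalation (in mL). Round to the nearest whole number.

Flow: 42 L/min ÷ 60 = 0.7 L/s.
R = (PIP − Pplat)/V̇ = (33 − 23) / 0.7 = 10.0/0.7 = 14.286 cmH2O·s/L.
C = Vt/(Pplat − PEEP) = 495.0 / (23 − 13) = 495.0/10.0 = 49.5 mL/cmH2O.
τ = R × C = 14.286 × 0.0495 L/cmH2O = 0.7072 s.
Fraction remaining = e^(−Te/τ) = e^(−1.50/0.7072) = 0.1199.
Trapped volume = 495.0 × 0.1199 = 59.351 mL.

59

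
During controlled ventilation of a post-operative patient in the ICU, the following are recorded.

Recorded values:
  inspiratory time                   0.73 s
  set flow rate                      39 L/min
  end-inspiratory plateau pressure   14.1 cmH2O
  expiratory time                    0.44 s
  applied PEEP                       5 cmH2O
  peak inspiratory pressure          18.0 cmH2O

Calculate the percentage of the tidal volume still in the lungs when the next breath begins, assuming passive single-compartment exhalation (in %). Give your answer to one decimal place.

Flow: 39 L/min ÷ 60 = 0.65 L/s.
Vt = flow × Ti = 0.65 L/s × 0.73 s × 1000 mL/L = 474.5 mL.
R = (PIP − Pplat)/V̇ = (18.0 − 14.1) / 0.65 = 3.9/0.65 = 6.0 cmH2O·s/L.
C = Vt/(Pplat − PEEP) = 474.5 / (14.1 − 5) = 474.5/9.1 = 52.143 mL/cmH2O.
τ = R × C = 6.0 × 0.05214 L/cmH2O = 0.3128 s.
Fraction remaining at end-expiration = e^(−Te/τ) = e^(−0.44/0.3128) = 0.245 → 24.5%.

24.5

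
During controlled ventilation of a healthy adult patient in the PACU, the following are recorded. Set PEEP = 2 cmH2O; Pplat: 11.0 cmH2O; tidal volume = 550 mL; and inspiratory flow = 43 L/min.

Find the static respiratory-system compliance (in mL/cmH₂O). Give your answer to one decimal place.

61.1

Cstat = Vt / (Pplat − PEEP) = 550 / (11.0 − 2) = 550 / 9.0 = 61.111 mL/cmH2O.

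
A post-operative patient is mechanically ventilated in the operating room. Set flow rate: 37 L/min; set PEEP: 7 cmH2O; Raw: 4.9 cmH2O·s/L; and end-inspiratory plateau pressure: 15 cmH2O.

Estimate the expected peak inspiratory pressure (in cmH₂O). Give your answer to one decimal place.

Flow: 37 L/min ÷ 60 = 0.6167 L/s.
PIP = Pplat + Raw × flow = 15 + 4.9 × 0.6167 = 15 + 3.022 = 18.022 cmH2O.

18.0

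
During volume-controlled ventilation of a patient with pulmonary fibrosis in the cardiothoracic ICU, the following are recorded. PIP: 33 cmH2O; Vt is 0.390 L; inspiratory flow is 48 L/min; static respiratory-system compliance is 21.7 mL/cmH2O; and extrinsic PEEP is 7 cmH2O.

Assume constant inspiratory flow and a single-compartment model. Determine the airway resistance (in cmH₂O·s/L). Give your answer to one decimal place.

Flow: 48 L/min ÷ 60 = 0.8 L/s.
Equation of motion (constant flow): PIP = Vt/C + R·V̇ + PEEP.
R·V̇ = PIP − Vt/C − PEEP = 33 − 390/21.7 − 7 = 33 − 17.972 − 7 = 8.028 cmH2O.
R = 8.028 / 0.8 = 10.035 cmH2O·s/L.

10.0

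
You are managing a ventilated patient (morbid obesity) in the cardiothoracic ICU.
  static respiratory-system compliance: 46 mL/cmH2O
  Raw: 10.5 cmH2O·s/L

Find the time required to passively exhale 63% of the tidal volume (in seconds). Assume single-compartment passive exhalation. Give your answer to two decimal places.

τ = R × C = 10.5 × 46 mL/cmH2O = 10.5 × 0.046 L/cmH2O = 0.483 s.
Exhaled fraction f = 1 − e^(−t/τ) → t = −τ·ln(1 − f) = −0.483·ln(0.37) = 0.4802 s.

0.48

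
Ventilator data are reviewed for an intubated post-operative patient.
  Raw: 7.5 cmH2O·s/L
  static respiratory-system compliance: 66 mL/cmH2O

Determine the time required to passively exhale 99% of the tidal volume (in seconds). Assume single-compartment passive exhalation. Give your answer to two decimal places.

2.28

τ = R × C = 7.5 × 66 mL/cmH2O = 7.5 × 0.066 L/cmH2O = 0.495 s.
Exhaled fraction f = 1 − e^(−t/τ) → t = −τ·ln(1 − f) = −0.495·ln(0.01) = 2.28 s.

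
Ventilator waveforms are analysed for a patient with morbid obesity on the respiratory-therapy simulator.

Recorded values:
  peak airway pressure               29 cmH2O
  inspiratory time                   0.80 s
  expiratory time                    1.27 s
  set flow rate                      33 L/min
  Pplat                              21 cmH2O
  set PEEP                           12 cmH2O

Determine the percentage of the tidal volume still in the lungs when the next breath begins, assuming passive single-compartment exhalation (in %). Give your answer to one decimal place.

16.8

Flow: 33 L/min ÷ 60 = 0.55 L/s.
Vt = flow × Ti = 0.55 L/s × 0.80 s × 1000 mL/L = 440.0 mL.
R = (PIP − Pplat)/V̇ = (29 − 21) / 0.55 = 8.0/0.55 = 14.545 cmH2O·s/L.
C = Vt/(Pplat − PEEP) = 440.0 / (21 − 12) = 440.0/9.0 = 48.889 mL/cmH2O.
τ = R × C = 14.545 × 0.04889 L/cmH2O = 0.7111 s.
Fraction remaining at end-expiration = e^(−Te/τ) = e^(−1.27/0.7111) = 0.1676 → 16.76%.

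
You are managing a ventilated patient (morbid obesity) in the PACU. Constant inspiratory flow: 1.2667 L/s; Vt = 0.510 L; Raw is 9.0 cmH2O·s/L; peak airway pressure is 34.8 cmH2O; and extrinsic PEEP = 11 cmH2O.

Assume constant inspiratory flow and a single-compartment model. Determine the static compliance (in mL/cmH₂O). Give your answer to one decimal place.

Equation of motion (constant flow): PIP = Vt/C + R·V̇ + PEEP.
Vt/C = PIP − R·V̇ − PEEP = 34.8 − 9.0×1.2667 − 11 = 34.8 − 11.4 − 11 = 12.4 cmH2O.
C = Vt / 12.4 = 510 / 12.4 = 41.129 mL/cmH2O.

41.1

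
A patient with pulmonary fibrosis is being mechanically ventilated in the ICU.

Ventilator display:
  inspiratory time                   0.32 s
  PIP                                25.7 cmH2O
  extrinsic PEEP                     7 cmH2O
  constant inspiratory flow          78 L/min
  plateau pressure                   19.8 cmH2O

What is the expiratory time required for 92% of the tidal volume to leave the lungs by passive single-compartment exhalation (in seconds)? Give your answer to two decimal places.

Flow: 78 L/min ÷ 60 = 1.3 L/s.
Vt = flow × Ti = 1.3 L/s × 0.32 s × 1000 mL/L = 416.0 mL.
R = (PIP − Pplat)/V̇ = (25.7 − 19.8) / 1.3 = 5.9/1.3 = 4.538 cmH2O·s/L.
C = Vt/(Pplat − PEEP) = 416.0 / (19.8 − 7) = 416.0/12.8 = 32.5 mL/cmH2O.
τ = R × C = 4.538 × 0.0325 L/cmH2O = 0.1475 s.
t = −τ·ln(1 − 0.92) = −0.1475·ln(0.08) = 0.3725 s.

0.37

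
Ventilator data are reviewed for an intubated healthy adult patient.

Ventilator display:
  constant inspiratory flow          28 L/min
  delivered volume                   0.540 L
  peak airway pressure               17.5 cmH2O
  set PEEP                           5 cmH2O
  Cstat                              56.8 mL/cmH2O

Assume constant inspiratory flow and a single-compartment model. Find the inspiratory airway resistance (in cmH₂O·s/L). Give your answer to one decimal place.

6.4

Flow: 28 L/min ÷ 60 = 0.4667 L/s.
Equation of motion (constant flow): PIP = Vt/C + R·V̇ + PEEP.
R·V̇ = PIP − Vt/C − PEEP = 17.5 − 540/56.8 − 5 = 17.5 − 9.507 − 5 = 2.993 cmH2O.
R = 2.993 / 0.4667 = 6.413 cmH2O·s/L.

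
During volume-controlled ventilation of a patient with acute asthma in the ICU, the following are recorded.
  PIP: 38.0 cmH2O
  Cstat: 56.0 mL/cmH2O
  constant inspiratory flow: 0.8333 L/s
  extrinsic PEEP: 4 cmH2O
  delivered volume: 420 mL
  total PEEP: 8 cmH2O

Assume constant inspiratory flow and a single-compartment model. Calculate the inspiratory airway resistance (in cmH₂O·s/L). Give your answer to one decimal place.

27.0

Total PEEP = 8 cmH2O (set 4 + intrinsic 4); this is the baseline alveolar pressure.
Equation of motion (constant flow): PIP = Vt/C + R·V̇ + PEEP.
R·V̇ = PIP − Vt/C − PEEP = 38.0 − 420/56.0 − 8 = 38.0 − 7.5 − 8 = 22.5 cmH2O.
R = 22.5 / 0.8333 = 27.001 cmH2O·s/L.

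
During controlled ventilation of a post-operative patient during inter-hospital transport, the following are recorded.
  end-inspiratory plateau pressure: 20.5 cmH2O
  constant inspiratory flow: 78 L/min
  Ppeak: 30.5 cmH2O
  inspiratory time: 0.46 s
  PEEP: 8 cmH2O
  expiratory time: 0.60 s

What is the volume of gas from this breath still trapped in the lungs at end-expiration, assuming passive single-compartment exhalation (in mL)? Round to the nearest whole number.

Flow: 78 L/min ÷ 60 = 1.3 L/s.
Vt = flow × Ti = 1.3 L/s × 0.46 s × 1000 mL/L = 598.0 mL.
R = (PIP − Pplat)/V̇ = (30.5 − 20.5) / 1.3 = 10.0/1.3 = 7.692 cmH2O·s/L.
C = Vt/(Pplat − PEEP) = 598.0 / (20.5 − 8) = 598.0/12.5 = 47.84 mL/cmH2O.
τ = R × C = 7.692 × 0.04784 L/cmH2O = 0.368 s.
Fraction remaining = e^(−Te/τ) = e^(−0.60/0.368) = 0.1958.
Trapped volume = 598.0 × 0.1958 = 117.09 mL.

117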